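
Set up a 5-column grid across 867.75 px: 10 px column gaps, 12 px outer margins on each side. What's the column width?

160.75 px

Take off 24 px of margins, leaving 843.75 px.
5 columns + 4 column gaps: 5c + 4·10 = 843.75.
5c = 843.75 − 40 = 803.75, so c = 160.75 px.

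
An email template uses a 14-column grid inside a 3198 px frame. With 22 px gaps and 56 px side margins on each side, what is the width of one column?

200 px

Subtract both margins: 3198 − 2·56 = 3086 px.
14c + 13·22 = 3086 → 14c = 2800 → c = 200 px.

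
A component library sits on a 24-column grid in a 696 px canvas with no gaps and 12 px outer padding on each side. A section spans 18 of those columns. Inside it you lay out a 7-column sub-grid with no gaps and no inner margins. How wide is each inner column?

Inside the margins: 696 − 24 = 672 px.
With no gaps, each column is 672/24 = 28 px.
With no gaps, 18 columns span 18·28 = 504 px.
7d = 504 → d = 72 px.

72 px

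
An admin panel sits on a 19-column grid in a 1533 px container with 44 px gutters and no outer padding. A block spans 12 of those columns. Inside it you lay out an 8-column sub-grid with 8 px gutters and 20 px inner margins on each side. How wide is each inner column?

107 px

19 columns + 18 gutters: 19c + 18·44 = 1533.
19c = 1533 − 792 = 741, so c = 39 px.
Span of 12: 12·39 + 11·44 = 468 + 484 = 952 px.
Inner content = 952 − 2·20 = 912 px.
Subtracting 7 gutters of 8 leaves 856 for 8 columns, so d = 107 px.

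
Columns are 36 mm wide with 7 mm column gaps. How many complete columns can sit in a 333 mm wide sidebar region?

7 columns: 7·36 + 6·7 = 294 mm ≤ 333.
8 columns: 337 mm > 333. So 7.

7 columns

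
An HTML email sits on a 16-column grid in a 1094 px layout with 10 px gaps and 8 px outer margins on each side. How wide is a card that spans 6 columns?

398 px

Subtract both margins: 1094 − 2·8 = 1078 px.
16c + 15·10 = 1078 → 16c = 928 → c = 58 px.
6 columns plus 5 gaps: 348 + 50 = 398 px.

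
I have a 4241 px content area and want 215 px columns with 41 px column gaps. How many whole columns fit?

16 columns

Each extra column adds 215 + 41 = 256 px.
(4241 + 41) / 256 = 16.73, so 16 columns fit.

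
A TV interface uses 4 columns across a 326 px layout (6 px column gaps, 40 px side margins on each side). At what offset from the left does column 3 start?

Content = 326 − 2·40 = 246 px.
4 columns + 3 column gaps: 4c + 3·6 = 246.
4c = 246 − 18 = 228, so c = 57 px.
Column 3 starts at margin + 2·(column + gutter) = 40 + 2·63 = 166 px.

166 px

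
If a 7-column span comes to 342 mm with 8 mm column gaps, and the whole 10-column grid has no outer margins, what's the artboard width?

Subtracting 6 column gaps of 8 leaves 294 for 7 columns, so c = 42 mm.
Total width: 10·42 + 9·8 = 492 mm.

492 mm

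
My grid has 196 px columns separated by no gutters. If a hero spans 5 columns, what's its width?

With no gutters, 5 columns span 5·196 = 980 px.

980 px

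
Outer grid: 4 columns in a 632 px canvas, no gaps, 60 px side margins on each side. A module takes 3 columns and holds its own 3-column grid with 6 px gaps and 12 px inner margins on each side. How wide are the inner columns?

Subtract both margins: 632 − 2·60 = 512 px.
4c = 512 → c = 128 px.
With no gaps, 3 columns span 3·128 = 384 px.
Inner content = 384 − 2·12 = 360 px.
360 − 2·6 = 348; ÷3 gives d = 116 px.

116 px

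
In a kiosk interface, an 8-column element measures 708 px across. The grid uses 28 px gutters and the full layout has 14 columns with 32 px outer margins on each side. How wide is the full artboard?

1324 px

8c + 7·28 = 708 → 8c = 512 → c = 64 px.
Adding margins, columns and gutters: 64 + 896 + 364 = 1324 px.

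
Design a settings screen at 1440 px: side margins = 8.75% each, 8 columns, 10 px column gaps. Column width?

139.75 px

Each margin = 8.75% of 1440 = 126 px; content = 1440 − 2·126 = 1188 px.
1188 − 7·10 = 1118; ÷8 gives c = 139.75 px.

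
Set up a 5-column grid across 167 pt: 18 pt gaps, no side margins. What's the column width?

5 columns + 4 gaps: 5c + 4·18 = 167.
5c = 167 − 72 = 95, so c = 19 pt.

19 pt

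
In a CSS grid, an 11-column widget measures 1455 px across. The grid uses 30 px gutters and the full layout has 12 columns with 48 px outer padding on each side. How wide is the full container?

1686 px

11c + 10·30 = 1455 → 11c = 1155 → c = 105 px.
Adding margins, columns and gutters: 96 + 1260 + 330 = 1686 px.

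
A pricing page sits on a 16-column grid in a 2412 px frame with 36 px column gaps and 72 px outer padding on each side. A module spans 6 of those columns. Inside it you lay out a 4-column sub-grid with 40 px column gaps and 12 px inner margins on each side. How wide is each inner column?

Subtract both margins: 2412 − 2·72 = 2268 px.
16 columns + 15 column gaps: 16c + 15·36 = 2268.
16c = 2268 − 540 = 1728, so c = 108 px.
6 columns plus 5 column gaps: 648 + 180 = 828 px.
Inner content = 828 − 2·12 = 804 px.
Subtracting 3 column gaps of 40 leaves 684 for 4 columns, so d = 171 px.

171 px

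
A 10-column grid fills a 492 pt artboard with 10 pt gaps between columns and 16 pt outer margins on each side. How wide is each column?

Content width = 492 − 2·16 = 460 pt.
10c + 9·10 = 460 → 10c = 370 → c = 37 pt.

37 pt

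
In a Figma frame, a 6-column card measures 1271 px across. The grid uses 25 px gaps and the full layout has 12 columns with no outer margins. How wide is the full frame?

2567 px

6 columns + 5 gaps: 6c + 5·25 = 1271.
6c = 1271 − 125 = 1146, so c = 191 px.
Total width: 12·191 + 11·25 = 2567 px.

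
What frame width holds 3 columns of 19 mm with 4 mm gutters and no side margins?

Total width: 3·19 + 2·4 = 65 mm.

65 mm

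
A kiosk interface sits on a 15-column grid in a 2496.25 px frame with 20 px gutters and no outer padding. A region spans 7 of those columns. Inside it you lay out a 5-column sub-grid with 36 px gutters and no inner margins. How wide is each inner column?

Subtracting 14 gutters of 20 leaves 2216.25 for 15 columns, so c = 147.75 px.
7-column span = 7·147.75 + 6·20 = 1154.25 px.
5d + 4·36 = 1154.25 → 5d = 1010.25 → d = 202.05 px.

202.05 px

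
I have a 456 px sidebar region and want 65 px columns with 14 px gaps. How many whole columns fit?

5 columns

5 columns: 5·65 + 4·14 = 381 px ≤ 456.
6 columns: 460 px > 456. So 5.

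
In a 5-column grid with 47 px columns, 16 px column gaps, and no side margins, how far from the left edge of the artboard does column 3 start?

Before column 3: 2 columns + 2 column gaps.
Offset = 2·(47 + 16) = 2·63 = 126 px.

126 px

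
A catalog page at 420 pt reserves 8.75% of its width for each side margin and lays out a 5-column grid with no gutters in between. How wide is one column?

69.3 pt

420 × (1 − 2·8.75%) = 420 × 82.5% = 346.5 pt for the columns.
346.5 / 5 = 69.3 pt per column.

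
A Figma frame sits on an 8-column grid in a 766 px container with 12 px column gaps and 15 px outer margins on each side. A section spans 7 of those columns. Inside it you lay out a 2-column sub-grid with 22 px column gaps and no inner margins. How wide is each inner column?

310.25 px

Subtract both margins: 766 − 2·15 = 736 px.
8c + 7·12 = 736 → 8c = 652 → c = 81.5 px.
7 columns plus 6 column gaps: 570.5 + 72 = 642.5 px.
642.5 − 1·22 = 620.5; ÷2 gives d = 310.25 px.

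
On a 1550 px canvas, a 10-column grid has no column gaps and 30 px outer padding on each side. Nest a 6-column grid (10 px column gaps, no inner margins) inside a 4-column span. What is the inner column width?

Inside the margins: 1550 − 60 = 1490 px.
10c = 1490 → c = 149 px.
With no column gaps, 4 columns span 4·149 = 596 px.
596 − 5·10 = 546; ÷6 gives d = 91 px.

91 px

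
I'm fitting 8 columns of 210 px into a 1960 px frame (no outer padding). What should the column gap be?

8 columns take 8·210 = 1680 px; remaining 280 splits into 7 column gaps.
g = 280 / 7 = 40 px.

40 px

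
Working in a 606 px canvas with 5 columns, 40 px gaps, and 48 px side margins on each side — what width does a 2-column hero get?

180 px

Take off 96 px of margins, leaving 510 px.
Subtracting 4 gaps of 40 leaves 350 for 5 columns, so c = 70 px.
2 columns plus 1 gap: 140 + 40 = 180 px.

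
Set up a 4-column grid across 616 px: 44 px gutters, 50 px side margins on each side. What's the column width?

Inside the margins: 616 − 100 = 516 px.
516 − 3·44 = 384; ÷4 gives c = 96 px.

96 px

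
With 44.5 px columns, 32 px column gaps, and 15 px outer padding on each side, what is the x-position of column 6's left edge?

397.5 px

Each column+gutter stride is 76.5 px; 5 of them past the 15 px margin is 15 + 382.5 = 397.5 px.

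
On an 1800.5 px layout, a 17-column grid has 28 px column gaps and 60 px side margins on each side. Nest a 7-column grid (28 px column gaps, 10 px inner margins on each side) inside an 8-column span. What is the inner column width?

84 px

Subtract both margins: 1800.5 − 2·60 = 1680.5 px.
Subtracting 16 column gaps of 28 leaves 1232.5 for 17 columns, so c = 72.5 px.
Span of 8: 8·72.5 + 7·28 = 580 + 196 = 776 px.
Inner content = 776 − 2·10 = 756 px.
7d + 6·28 = 756 → 7d = 588 → d = 84 px.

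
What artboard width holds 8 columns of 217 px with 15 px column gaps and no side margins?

Total width: 8·217 + 7·15 = 1841 px.

1841 px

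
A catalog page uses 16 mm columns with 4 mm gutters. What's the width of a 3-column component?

56 mm

Span of 3: 3·16 + 2·4 = 48 + 8 = 56 mm.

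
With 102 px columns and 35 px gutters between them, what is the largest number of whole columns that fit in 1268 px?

9 columns

Each extra column adds 102 + 35 = 137 px.
(1268 + 35) / 137 = 9.51, so 9 columns fit.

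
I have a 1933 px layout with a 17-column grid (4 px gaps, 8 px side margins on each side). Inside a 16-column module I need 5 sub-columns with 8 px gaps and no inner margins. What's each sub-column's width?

Inside the margins: 1933 − 16 = 1917 px.
17c + 16·4 = 1917 → 17c = 1853 → c = 109 px.
16-column span = 16·109 + 15·4 = 1804 px.
Subtracting 4 gaps of 8 leaves 1772 for 5 columns, so d = 354.4 px.

354.4 px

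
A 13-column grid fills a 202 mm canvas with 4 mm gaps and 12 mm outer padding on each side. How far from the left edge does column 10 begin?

138 mm

Content = 202 − 2·12 = 178 mm.
Subtracting 12 gaps of 4 leaves 130 for 13 columns, so c = 10 mm.
Column 10 starts at margin + 9·(column + gutter) = 12 + 9·14 = 138 mm.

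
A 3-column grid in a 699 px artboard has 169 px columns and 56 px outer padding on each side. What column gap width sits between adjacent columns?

40 px

Content width = 699 − 2·56 = 587 px.
3·169 + 2g = 587 → 2g = 80 → g = 40 px.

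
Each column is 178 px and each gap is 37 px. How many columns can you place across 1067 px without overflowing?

5 columns: 5·178 + 4·37 = 1038 px ≤ 1067.
6 columns: 1253 px > 1067. So 5.

5 columns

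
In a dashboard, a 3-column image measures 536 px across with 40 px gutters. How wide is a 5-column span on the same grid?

Subtracting 2 gutters of 40 leaves 456 for 3 columns, so c = 152 px.
5-column span = 5·152 + 4·40 = 920 px.

920 px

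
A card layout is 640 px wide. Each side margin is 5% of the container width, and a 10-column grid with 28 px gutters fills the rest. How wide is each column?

32.4 px

Margins: 5% × 640 = 32 px each, so content = 640 − 64 = 576 px.
10c + 9·28 = 576 → 10c = 324 → c = 32.4 px.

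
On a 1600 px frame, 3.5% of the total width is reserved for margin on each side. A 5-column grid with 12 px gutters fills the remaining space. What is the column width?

Each margin = 3.5% of 1600 = 56 px; content = 1600 − 2·56 = 1488 px.
1488 − 4·12 = 1440; ÷5 gives c = 288 px.

288 px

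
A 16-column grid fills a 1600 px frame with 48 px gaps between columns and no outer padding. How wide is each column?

16 columns + 15 gaps: 16c + 15·48 = 1600.
16c = 1600 − 720 = 880, so c = 55 px.

55 px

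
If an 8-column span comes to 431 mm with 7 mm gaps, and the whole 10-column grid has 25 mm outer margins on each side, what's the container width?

8 columns + 7 gaps: 8c + 7·7 = 431.
8c = 431 − 49 = 382, so c = 47.75 mm.
Container = 2·25 + 10·47.75 + 9·7 = 50 + 477.5 + 63 = 590.5 mm.

590.5 mm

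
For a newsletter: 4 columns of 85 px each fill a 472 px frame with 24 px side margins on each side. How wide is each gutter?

28 px

Take off 48 px of margins, leaving 424 px.
4·85 + 3g = 424 → 3g = 84 → g = 28 px.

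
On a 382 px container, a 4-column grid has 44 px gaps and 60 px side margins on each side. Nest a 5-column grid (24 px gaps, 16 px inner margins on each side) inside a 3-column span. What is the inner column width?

11.5 px

Outer content = 382 − 2·60 = 262 px.
262 − 3·44 = 130; ÷4 gives c = 32.5 px.
Span of 3: 3·32.5 + 2·44 = 97.5 + 88 = 185.5 px.
Inner content = 185.5 − 2·16 = 153.5 px.
153.5 − 4·24 = 57.5; ÷5 gives d = 11.5 px.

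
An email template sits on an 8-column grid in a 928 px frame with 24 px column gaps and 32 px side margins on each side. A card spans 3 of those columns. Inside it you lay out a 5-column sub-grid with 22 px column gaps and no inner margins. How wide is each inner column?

44.2 px

Take off 64 px of margins, leaving 864 px.
8 columns + 7 column gaps: 8c + 7·24 = 864.
8c = 864 − 168 = 696, so c = 87 px.
Span of 3: 3·87 + 2·24 = 261 + 48 = 309 px.
5d + 4·22 = 309 → 5d = 221 → d = 44.2 px.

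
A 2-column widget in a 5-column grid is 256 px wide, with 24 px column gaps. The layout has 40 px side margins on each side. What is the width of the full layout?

2 columns + 1 column gap: 2c + 1·24 = 256.
2c = 256 − 24 = 232, so c = 116 px.
Layout = 2·40 + 5·116 + 4·24 = 80 + 580 + 96 = 756 px.

756 px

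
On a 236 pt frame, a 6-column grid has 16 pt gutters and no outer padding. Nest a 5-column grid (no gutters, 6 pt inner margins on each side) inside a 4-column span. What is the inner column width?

6c + 5·16 = 236 → 6c = 156 → c = 26 pt.
Span of 4: 4·26 + 3·16 = 104 + 48 = 152 pt.
Inner content = 152 − 2·6 = 140 pt.
5d = 140 → d = 28 pt.

28 pt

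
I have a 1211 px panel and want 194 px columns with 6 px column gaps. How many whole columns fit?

k columns need k·194 + (k−1)·6 = k·200 − 6.
k·200 − 6 ≤ 1211 → k ≤ 1217 / 200 ≈ 6.08, so k = 6.

6 columns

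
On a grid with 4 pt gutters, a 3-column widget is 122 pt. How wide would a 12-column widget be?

3 columns + 2 gutters: 3c + 2·4 = 122.
3c = 122 − 8 = 114, so c = 38 pt.
12-column span = 12·38 + 11·4 = 500 pt.

500 pt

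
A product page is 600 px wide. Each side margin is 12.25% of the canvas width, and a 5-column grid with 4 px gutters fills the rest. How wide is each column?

87.4 px

Margins: 12.25% × 600 = 73.5 px each, so content = 600 − 147 = 453 px.
5c + 4·4 = 453 → 5c = 437 → c = 87.4 px.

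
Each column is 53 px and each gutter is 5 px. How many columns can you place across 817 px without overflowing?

14 columns

14 columns: 14·53 + 13·5 = 807 px ≤ 817.
15 columns: 865 px > 817. So 14.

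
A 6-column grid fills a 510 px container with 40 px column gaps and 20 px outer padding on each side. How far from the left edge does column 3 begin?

190 px

Content = 510 − 2·20 = 470 px.
6 columns + 5 column gaps: 6c + 5·40 = 470.
6c = 470 − 200 = 270, so c = 45 px.
Each column+gutter stride is 85 px; 2 of them past the 20 px margin is 20 + 170 = 190 px.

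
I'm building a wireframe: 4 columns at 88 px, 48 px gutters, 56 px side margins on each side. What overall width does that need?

608 px

Artboard = 2·56 + 4·88 + 3·48 = 112 + 352 + 144 = 608 px.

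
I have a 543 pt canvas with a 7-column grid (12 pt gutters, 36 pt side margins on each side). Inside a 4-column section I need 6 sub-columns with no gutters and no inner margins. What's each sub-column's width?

44 pt

Take off 72 pt of margins, leaving 471 pt.
471 − 6·12 = 399; ÷7 gives c = 57 pt.
Span of 4: 4·57 + 3·12 = 228 + 36 = 264 pt.
With no gutters, each column is 264/6 = 44 pt.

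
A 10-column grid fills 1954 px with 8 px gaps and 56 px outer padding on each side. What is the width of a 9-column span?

1657 px

Subtract both margins: 1954 − 2·56 = 1842 px.
10c + 9·8 = 1842 → 10c = 1770 → c = 177 px.
9 columns plus 8 gaps: 1593 + 64 = 1657 px.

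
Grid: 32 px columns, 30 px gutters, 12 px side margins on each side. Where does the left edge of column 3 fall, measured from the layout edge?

136 px

Before column 3: the margin + 2 columns + 2 gutters.
Offset = 12 + 2·(32 + 30) = 12 + 124 = 136 px.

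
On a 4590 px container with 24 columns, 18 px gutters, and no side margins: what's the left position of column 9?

1536 px

Subtracting 23 gutters of 18 leaves 4176 for 24 columns, so c = 174 px.
No margin, so column 9 starts at 8·(column + gutter) = 8·192 = 1536 px.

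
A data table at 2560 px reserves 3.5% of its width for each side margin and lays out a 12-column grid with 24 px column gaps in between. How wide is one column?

176.4 px

Margins: 3.5% × 2560 = 89.6 px each, so content = 2560 − 179.2 = 2380.8 px.
2380.8 − 11·24 = 2116.8; ÷12 gives c = 176.4 px.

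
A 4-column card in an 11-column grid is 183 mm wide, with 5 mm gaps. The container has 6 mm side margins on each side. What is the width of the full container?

4c + 3·5 = 183 → 4c = 168 → c = 42 mm.
Container = 2·6 + 11·42 + 10·5 = 12 + 462 + 50 = 524 mm.

524 mm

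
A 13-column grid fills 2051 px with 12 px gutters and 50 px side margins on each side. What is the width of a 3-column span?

441 px

Inside the margins: 2051 − 100 = 1951 px.
Subtracting 12 gutters of 12 leaves 1807 for 13 columns, so c = 139 px.
3 columns plus 2 gutters: 417 + 24 = 441 px.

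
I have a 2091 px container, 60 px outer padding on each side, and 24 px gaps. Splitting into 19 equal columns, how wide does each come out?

Inside the margins: 2091 − 120 = 1971 px.
19c + 18·24 = 1971 → 19c = 1539 → c = 81 px.

81 px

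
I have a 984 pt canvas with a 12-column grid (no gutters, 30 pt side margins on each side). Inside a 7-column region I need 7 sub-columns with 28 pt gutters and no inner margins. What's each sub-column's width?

Outer content = 984 − 2·30 = 924 pt.
924 / 12 = 77 pt per column.
7-column span = 7·77 = 539 pt.
7 columns + 6 gutters: 7d + 6·28 = 539.
7d = 539 − 168 = 371, so d = 53 pt.

53 pt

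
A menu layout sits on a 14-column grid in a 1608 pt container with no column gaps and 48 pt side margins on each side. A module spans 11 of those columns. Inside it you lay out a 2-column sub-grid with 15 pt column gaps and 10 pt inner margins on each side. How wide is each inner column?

576.5 pt

Outer content = 1608 − 2·48 = 1512 pt.
With no column gaps, each column is 1512/14 = 108 pt.
With no column gaps, 11 columns span 11·108 = 1188 pt.
Inner content = 1188 − 2·10 = 1168 pt.
Subtracting 1 column gap of 15 leaves 1153 for 2 columns, so d = 576.5 pt.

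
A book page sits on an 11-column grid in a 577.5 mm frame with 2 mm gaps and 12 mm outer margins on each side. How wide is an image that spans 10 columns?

Inside the margins: 577.5 − 24 = 553.5 mm.
553.5 − 10·2 = 533.5; ÷11 gives c = 48.5 mm.
10-column span = 10·48.5 + 9·2 = 503 mm.

503 mm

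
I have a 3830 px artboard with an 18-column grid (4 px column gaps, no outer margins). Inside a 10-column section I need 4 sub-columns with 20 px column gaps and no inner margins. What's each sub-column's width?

3830 − 17·4 = 3762; ÷18 gives c = 209 px.
Span of 10: 10·209 + 9·4 = 2090 + 36 = 2126 px.
2126 − 3·20 = 2066; ÷4 gives d = 516.5 px.

516.5 px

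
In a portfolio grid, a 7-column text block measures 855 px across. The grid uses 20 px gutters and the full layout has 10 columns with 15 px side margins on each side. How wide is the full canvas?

1260 px

7 columns + 6 gutters: 7c + 6·20 = 855.
7c = 855 − 120 = 735, so c = 105 px.
Total width: 2·15 + 10·105 + 9·20 = 1260 px.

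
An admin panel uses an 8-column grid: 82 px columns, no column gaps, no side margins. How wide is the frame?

656 px

Total width: 8·82 = 656 px.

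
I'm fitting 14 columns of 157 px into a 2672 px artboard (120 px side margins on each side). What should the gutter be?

Subtract both margins: 2672 − 2·120 = 2432 px.
Columns use 2198 px, leaving 234 px across 13 gutters = 18 px each.

18 px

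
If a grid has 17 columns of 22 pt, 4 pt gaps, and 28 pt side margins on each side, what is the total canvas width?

494 pt

Adding margins, columns and gutters: 56 + 374 + 64 = 494 pt.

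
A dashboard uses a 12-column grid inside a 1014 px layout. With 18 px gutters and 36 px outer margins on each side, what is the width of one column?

62 px

Content width = 1014 − 2·36 = 942 px.
12c + 11·18 = 942 → 12c = 744 → c = 62 px.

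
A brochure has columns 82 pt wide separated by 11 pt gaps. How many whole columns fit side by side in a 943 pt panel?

10 columns

k columns need k·82 + (k−1)·11 = k·93 − 11.
k·93 − 11 ≤ 943 → k ≤ 954 / 93 ≈ 10.26, so k = 10.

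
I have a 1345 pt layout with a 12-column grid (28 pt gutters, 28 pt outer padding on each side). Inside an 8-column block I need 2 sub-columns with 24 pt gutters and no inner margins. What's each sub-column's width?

Subtract both margins: 1345 − 2·28 = 1289 pt.
1289 − 11·28 = 981; ÷12 gives c = 81.75 pt.
8 columns plus 7 gutters: 654 + 196 = 850 pt.
Subtracting 1 gutter of 24 leaves 826 for 2 columns, so d = 413 pt.

413 pt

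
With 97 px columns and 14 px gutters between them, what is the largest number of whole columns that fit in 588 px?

5 columns

5 columns: 5·97 + 4·14 = 541 px ≤ 588.
6 columns: 652 px > 588. So 5.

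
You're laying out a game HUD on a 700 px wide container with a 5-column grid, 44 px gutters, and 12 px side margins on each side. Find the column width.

100 px

Subtract both margins: 700 − 2·12 = 676 px.
5 columns + 4 gutters: 5c + 4·44 = 676.
5c = 676 − 176 = 500, so c = 100 px.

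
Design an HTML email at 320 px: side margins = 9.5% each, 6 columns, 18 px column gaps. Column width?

28.2 px

Margins: 9.5% × 320 = 30.4 px each, so content = 320 − 60.8 = 259.2 px.
6c + 5·18 = 259.2 → 6c = 169.2 → c = 28.2 px.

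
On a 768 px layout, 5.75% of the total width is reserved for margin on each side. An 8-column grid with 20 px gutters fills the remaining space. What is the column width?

768 × (1 − 2·5.75%) = 768 × 88.5% = 679.68 px for the columns.
679.68 − 7·20 = 539.68; ÷8 gives c = 67.46 px.

67.46 px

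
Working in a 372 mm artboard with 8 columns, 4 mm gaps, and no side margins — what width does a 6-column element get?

372 − 7·4 = 344; ÷8 gives c = 43 mm.
Span of 6: 6·43 + 5·4 = 258 + 20 = 278 mm.

278 mm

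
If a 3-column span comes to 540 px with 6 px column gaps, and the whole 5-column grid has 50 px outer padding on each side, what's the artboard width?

Subtracting 2 column gaps of 6 leaves 528 for 3 columns, so c = 176 px.
Total width: 2·50 + 5·176 + 4·6 = 1004 px.

1004 px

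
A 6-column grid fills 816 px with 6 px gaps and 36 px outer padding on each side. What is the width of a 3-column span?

369 px

Content width = 816 − 2·36 = 744 px.
6c + 5·6 = 744 → 6c = 714 → c = 119 px.
3-column span = 3·119 + 2·6 = 369 px.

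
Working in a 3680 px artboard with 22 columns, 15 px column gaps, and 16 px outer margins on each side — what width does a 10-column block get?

Content width = 3680 − 2·16 = 3648 px.
Subtracting 21 column gaps of 15 leaves 3333 for 22 columns, so c = 151.5 px.
10 columns plus 9 column gaps: 1515 + 135 = 1650 px.

1650 px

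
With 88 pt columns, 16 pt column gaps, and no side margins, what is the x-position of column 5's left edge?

No margin, so column 5 starts at 4·(column + gutter) = 4·104 = 416 pt.

416 pt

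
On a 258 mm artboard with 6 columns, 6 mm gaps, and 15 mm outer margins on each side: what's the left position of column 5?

171 mm

Take off 30 mm of margins, leaving 228 mm.
6c + 5·6 = 228 → 6c = 198 → c = 33 mm.
Each column+gutter stride is 39 mm; 4 of them past the 15 mm margin is 15 + 156 = 171 mm.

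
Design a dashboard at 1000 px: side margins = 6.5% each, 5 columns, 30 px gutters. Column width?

Margins: 6.5% × 1000 = 65 px each, so content = 1000 − 130 = 870 px.
870 − 4·30 = 750; ÷5 gives c = 150 px.

150 px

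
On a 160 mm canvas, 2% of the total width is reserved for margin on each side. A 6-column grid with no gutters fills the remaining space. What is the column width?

25.6 mm

Each margin = 2% of 160 = 3.2 mm; content = 160 − 2·3.2 = 153.6 mm.
6c = 153.6 → c = 25.6 mm.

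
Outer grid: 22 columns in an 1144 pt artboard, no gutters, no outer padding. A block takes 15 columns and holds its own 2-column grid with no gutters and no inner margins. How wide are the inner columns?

1144 / 22 = 52 pt per column.
With no gutters, 15 columns span 15·52 = 780 pt.
With no gutters, each column is 780/2 = 390 pt.

390 pt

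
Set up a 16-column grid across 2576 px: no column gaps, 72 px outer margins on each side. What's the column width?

Take off 144 px of margins, leaving 2432 px.
16c = 2432 → c = 152 px.

152 px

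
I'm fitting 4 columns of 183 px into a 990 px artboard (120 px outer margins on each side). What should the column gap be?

Inside the margins: 990 − 240 = 750 px.
Columns use 732 px, leaving 18 px across 3 column gaps = 6 px each.

6 px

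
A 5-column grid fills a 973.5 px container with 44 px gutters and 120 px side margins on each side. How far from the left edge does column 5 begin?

742 px

Inside the margins: 973.5 − 240 = 733.5 px.
Subtracting 4 gutters of 44 leaves 557.5 for 5 columns, so c = 111.5 px.
Each column+gutter stride is 155.5 px; 4 of them past the 120 px margin is 120 + 622 = 742 px.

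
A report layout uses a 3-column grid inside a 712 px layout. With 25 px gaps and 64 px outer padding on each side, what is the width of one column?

Content width = 712 − 2·64 = 584 px.
3c + 2·25 = 584 → 3c = 534 → c = 178 px.

178 px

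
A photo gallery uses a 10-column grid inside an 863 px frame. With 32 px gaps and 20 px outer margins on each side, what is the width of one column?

53.5 px

Take off 40 px of margins, leaving 823 px.
823 − 9·32 = 535; ÷10 gives c = 53.5 px.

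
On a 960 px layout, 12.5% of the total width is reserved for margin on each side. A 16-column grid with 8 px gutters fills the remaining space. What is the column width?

Each margin = 12.5% of 960 = 120 px; content = 960 − 2·120 = 720 px.
720 − 15·8 = 600; ÷16 gives c = 37.5 px.

37.5 px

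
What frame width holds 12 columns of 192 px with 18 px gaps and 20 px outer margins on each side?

Frame = 2·20 + 12·192 + 11·18 = 40 + 2304 + 198 = 2542 px.

2542 px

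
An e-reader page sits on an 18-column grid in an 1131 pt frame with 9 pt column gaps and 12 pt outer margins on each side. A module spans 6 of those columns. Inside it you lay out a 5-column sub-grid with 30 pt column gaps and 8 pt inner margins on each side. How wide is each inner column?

45.4 pt

Outer content = 1131 − 2·12 = 1107 pt.
18 columns + 17 column gaps: 18c + 17·9 = 1107.
18c = 1107 − 153 = 954, so c = 53 pt.
6-column span = 6·53 + 5·9 = 363 pt.
Inner content = 363 − 2·8 = 347 pt.
5 columns + 4 column gaps: 5d + 4·30 = 347.
5d = 347 − 120 = 227, so d = 45.4 pt.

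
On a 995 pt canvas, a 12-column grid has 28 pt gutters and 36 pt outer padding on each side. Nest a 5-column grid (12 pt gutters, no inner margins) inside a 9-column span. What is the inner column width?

127.45 pt

Inside the margins: 995 − 72 = 923 pt.
923 − 11·28 = 615; ÷12 gives c = 51.25 pt.
9 columns plus 8 gutters: 461.25 + 224 = 685.25 pt.
5d + 4·12 = 685.25 → 5d = 637.25 → d = 127.45 pt.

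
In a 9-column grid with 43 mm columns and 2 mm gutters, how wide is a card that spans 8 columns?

8-column span = 8·43 + 7·2 = 358 mm.

358 mm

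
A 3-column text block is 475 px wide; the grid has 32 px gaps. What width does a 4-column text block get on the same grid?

644 px

475 − 2·32 = 411; ÷3 gives c = 137 px.
4-column span = 4·137 + 3·32 = 644 px.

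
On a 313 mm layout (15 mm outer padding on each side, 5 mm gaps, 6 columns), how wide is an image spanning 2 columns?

Content width = 313 − 2·15 = 283 mm.
6c + 5·5 = 283 → 6c = 258 → c = 43 mm.
2 columns plus 1 gap: 86 + 5 = 91 mm.

91 mm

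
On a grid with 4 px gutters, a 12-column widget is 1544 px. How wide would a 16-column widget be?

12c + 11·4 = 1544 → 12c = 1500 → c = 125 px.
16 columns plus 15 gutters: 2000 + 60 = 2060 px.

2060 px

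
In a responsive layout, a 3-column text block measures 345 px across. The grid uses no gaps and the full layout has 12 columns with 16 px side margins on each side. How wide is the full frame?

1412 px

With no gaps, each column is 345/3 = 115 px.
Summing: 32 + 1380 = 1412 px.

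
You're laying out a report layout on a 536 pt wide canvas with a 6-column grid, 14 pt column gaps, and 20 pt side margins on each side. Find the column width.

Subtract both margins: 536 − 2·20 = 496 pt.
Subtracting 5 column gaps of 14 leaves 426 for 6 columns, so c = 71 pt.

71 pt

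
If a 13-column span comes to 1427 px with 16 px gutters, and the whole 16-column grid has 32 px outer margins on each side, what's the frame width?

13c + 12·16 = 1427 → 13c = 1235 → c = 95 px.
Total width: 2·32 + 16·95 + 15·16 = 1824 px.

1824 px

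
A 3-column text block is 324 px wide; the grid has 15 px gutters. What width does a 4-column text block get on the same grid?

437 px

3c + 2·15 = 324 → 3c = 294 → c = 98 px.
4 columns plus 3 gutters: 392 + 45 = 437 px.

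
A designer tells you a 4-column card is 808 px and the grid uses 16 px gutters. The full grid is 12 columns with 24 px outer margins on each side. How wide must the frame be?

2504 px

4 columns + 3 gutters: 4c + 3·16 = 808.
4c = 808 − 48 = 760, so c = 190 px.
Adding margins, columns and gutters: 48 + 2280 + 176 = 2504 px.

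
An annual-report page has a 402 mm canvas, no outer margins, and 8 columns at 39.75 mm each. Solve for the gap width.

12 mm

Columns use 318 mm, leaving 84 mm across 7 gaps = 12 mm each.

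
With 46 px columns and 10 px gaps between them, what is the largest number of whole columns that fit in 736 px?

13 columns

k columns need k·46 + (k−1)·10 = k·56 − 10.
k·56 − 10 ≤ 736 → k ≤ 746 / 56 ≈ 13.32, so k = 13.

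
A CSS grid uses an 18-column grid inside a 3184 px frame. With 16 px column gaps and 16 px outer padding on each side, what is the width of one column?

Subtract both margins: 3184 − 2·16 = 3152 px.
18c + 17·16 = 3152 → 18c = 2880 → c = 160 px.

160 px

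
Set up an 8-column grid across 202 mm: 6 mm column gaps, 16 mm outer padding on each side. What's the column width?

16 mm

Content width = 202 − 2·16 = 170 mm.
Subtracting 7 column gaps of 6 leaves 128 for 8 columns, so c = 16 mm.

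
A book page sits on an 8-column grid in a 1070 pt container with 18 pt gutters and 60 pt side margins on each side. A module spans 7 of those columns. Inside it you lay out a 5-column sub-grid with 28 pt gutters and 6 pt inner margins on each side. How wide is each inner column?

Inside the margins: 1070 − 120 = 950 pt.
8 columns + 7 gutters: 8c + 7·18 = 950.
8c = 950 − 126 = 824, so c = 103 pt.
Span of 7: 7·103 + 6·18 = 721 + 108 = 829 pt.
Inner content = 829 − 2·6 = 817 pt.
5d + 4·28 = 817 → 5d = 705 → d = 141 pt.

141 pt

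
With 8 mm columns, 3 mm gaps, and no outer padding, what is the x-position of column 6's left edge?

Each column+gutter stride is 11 mm; with no margin, 5 of them is 55 mm.

55 mm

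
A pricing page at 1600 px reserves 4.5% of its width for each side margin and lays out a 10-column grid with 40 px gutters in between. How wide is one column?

109.6 px

1600 × (1 − 2·4.5%) = 1600 × 91% = 1456 px for the columns.
Subtracting 9 gutters of 40 leaves 1096 for 10 columns, so c = 109.6 px.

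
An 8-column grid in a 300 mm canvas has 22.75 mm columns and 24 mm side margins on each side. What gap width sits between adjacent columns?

Subtract both margins: 300 − 2·24 = 252 mm.
8 columns take 8·22.75 = 182 mm; remaining 70 splits into 7 gaps.
g = 70 / 7 = 10 mm.

10 mm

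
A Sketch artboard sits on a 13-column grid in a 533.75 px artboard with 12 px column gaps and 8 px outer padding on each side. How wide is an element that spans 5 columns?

191.75 px

Content width = 533.75 − 2·8 = 517.75 px.
517.75 − 12·12 = 373.75; ÷13 gives c = 28.75 px.
Span of 5: 5·28.75 + 4·12 = 143.75 + 48 = 191.75 px.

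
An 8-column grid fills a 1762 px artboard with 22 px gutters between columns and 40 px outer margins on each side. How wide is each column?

191 px

Subtract both margins: 1762 − 2·40 = 1682 px.
8c + 7·22 = 1682 → 8c = 1528 → c = 191 px.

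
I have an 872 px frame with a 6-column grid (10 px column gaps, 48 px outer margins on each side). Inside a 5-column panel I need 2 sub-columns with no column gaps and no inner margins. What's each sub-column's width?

Subtract both margins: 872 − 2·48 = 776 px.
Subtracting 5 column gaps of 10 leaves 726 for 6 columns, so c = 121 px.
Span of 5: 5·121 + 4·10 = 605 + 40 = 645 px.
With no column gaps, each column is 645/2 = 322.5 px.

322.5 px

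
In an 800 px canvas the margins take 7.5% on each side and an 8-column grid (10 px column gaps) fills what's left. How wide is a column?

76.25 px

Each margin = 7.5% of 800 = 60 px; content = 800 − 2·60 = 680 px.
680 − 7·10 = 610; ÷8 gives c = 76.25 px.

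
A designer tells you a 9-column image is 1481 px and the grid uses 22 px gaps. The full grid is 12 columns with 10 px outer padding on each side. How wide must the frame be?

2002 px

9c + 8·22 = 1481 → 9c = 1305 → c = 145 px.
Adding margins, columns and gutters: 20 + 1740 + 242 = 2002 px.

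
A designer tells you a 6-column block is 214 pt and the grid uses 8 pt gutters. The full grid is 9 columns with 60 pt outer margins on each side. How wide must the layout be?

Subtracting 5 gutters of 8 leaves 174 for 6 columns, so c = 29 pt.
Total width: 2·60 + 9·29 + 8·8 = 445 pt.

445 pt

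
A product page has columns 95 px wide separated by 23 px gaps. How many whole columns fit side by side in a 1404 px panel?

Each extra column adds 95 + 23 = 118 px.
(1404 + 23) / 118 = 12.09, so 12 columns fit.

12 columns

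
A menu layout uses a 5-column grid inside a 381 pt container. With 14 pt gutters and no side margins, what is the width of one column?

65 pt

5 columns + 4 gutters: 5c + 4·14 = 381.
5c = 381 − 56 = 325, so c = 65 pt.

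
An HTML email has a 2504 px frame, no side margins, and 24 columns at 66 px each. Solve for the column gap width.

24·66 + 23g = 2504 → 23g = 920 → g = 40 px.

40 px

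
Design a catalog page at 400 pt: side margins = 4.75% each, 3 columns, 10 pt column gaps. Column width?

Each margin = 4.75% of 400 = 19 pt; content = 400 − 2·19 = 362 pt.
Subtracting 2 column gaps of 10 leaves 342 for 3 columns, so c = 114 pt.

114 pt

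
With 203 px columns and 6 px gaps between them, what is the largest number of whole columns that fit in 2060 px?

k columns need k·203 + (k−1)·6 = k·209 − 6.
k·209 − 6 ≤ 2060 → k ≤ 2066 / 209 ≈ 9.89, so k = 9.

9 columns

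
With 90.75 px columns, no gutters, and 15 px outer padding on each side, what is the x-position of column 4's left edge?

Each column+gutter stride is 90.75 px; 3 of them past the 15 px margin is 15 + 272.25 = 287.25 px.

287.25 px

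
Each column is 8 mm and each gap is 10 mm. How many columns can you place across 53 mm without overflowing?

Each extra column adds 8 + 10 = 18 mm.
(53 + 10) / 18 = 3.50, so 3 columns fit.

3 columns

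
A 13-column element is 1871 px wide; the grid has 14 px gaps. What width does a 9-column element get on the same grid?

1291 px

1871 − 12·14 = 1703; ÷13 gives c = 131 px.
9 columns plus 8 gaps: 1179 + 112 = 1291 px.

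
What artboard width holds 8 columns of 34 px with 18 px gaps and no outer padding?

Artboard = 8·34 + 7·18 = 272 + 126 = 398 px.

398 px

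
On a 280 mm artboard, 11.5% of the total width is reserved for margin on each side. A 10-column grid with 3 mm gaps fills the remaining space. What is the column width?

Margins: 11.5% × 280 = 32.2 mm each, so content = 280 − 64.4 = 215.6 mm.
Subtracting 9 gaps of 3 leaves 188.6 for 10 columns, so c = 18.86 mm.

18.86 mm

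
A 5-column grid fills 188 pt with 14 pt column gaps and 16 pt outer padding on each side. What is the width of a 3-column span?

Take off 32 pt of margins, leaving 156 pt.
156 − 4·14 = 100; ÷5 gives c = 20 pt.
3-column span = 3·20 + 2·14 = 88 pt.

88 pt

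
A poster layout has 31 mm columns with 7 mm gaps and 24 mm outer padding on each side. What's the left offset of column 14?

518 mm

Each column+gutter stride is 38 mm; 13 of them past the 24 mm margin is 24 + 494 = 518 mm.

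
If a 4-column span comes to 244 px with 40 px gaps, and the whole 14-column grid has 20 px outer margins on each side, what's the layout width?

Subtracting 3 gaps of 40 leaves 124 for 4 columns, so c = 31 px.
Adding margins, columns and gutters: 40 + 434 + 520 = 994 px.

994 px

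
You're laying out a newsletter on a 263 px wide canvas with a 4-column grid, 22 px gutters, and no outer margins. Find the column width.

49.25 px

Subtracting 3 gutters of 22 leaves 197 for 4 columns, so c = 49.25 px.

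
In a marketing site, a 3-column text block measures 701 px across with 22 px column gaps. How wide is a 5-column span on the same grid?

1183 px

Subtracting 2 column gaps of 22 leaves 657 for 3 columns, so c = 219 px.
5 columns plus 4 column gaps: 1095 + 88 = 1183 px.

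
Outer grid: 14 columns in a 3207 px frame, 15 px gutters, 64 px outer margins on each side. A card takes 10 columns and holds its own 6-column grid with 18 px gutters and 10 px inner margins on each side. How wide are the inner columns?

347.5 px

Outer content = 3207 − 2·64 = 3079 px.
14c + 13·15 = 3079 → 14c = 2884 → c = 206 px.
Span of 10: 10·206 + 9·15 = 2060 + 135 = 2195 px.
Inner content = 2195 − 2·10 = 2175 px.
6 columns + 5 gutters: 6d + 5·18 = 2175.
6d = 2175 − 90 = 2085, so d = 347.5 px.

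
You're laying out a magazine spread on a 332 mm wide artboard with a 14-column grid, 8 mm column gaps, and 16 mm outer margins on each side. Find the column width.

14 mm

Inside the margins: 332 − 32 = 300 mm.
300 − 13·8 = 196; ÷14 gives c = 14 mm.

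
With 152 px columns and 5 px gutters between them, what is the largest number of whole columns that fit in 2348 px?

14 columns

14 columns: 14·152 + 13·5 = 2193 px ≤ 2348.
15 columns: 2350 px > 2348. So 14.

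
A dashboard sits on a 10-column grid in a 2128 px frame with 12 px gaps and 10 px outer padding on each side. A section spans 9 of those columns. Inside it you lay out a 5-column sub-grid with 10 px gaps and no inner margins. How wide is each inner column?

371.2 px

Outer content = 2128 − 2·10 = 2108 px.
10c + 9·12 = 2108 → 10c = 2000 → c = 200 px.
Span of 9: 9·200 + 8·12 = 1800 + 96 = 1896 px.
5d + 4·10 = 1896 → 5d = 1856 → d = 371.2 px.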